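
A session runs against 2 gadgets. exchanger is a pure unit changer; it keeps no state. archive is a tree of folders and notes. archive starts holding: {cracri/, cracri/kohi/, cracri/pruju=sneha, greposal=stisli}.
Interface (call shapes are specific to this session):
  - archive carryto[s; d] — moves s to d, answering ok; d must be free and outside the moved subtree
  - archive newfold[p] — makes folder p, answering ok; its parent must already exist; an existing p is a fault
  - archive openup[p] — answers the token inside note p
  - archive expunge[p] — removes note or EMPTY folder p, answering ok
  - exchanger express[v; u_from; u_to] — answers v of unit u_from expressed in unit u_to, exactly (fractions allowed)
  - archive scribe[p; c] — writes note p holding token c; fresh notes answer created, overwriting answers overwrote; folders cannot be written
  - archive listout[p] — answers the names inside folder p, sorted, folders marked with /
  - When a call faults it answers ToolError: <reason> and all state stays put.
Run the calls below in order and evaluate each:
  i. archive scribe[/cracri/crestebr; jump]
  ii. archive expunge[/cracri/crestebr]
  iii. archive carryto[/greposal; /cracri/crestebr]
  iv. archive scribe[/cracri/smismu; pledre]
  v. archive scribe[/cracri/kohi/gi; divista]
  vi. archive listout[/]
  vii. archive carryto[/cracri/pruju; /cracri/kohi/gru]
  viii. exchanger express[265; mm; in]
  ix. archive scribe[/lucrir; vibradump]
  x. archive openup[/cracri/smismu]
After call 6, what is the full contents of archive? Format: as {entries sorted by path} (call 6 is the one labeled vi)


>>> archive scribe p: /cracri/crestebr c: jump
[out] created
>>> archive expunge p: /cracri/crestebr
[out] ok
>>> archive carryto s: /greposal d: /cracri/crestebr
[out] ok
>>> archive scribe p: /cracri/smismu c: pledre
[out] created
>>> archive scribe p: /cracri/kohi/gi c: divista
[out] created
>>> archive listout p: /
[out] [cracri/]
>>> archive carryto s: /cracri/pruju d: /cracri/kohi/gru
[out] ok
>>> exchanger express v: 265 u_from: mm u_to: in
[out] 1325/127
>>> archive scribe p: /lucrir c: vibradump
[out] created
>>> archive openup p: /cracri/smismu
[out] pledre

Answer: {cracri/, cracri/crestebr=stisli, cracri/kohi/, cracri/kohi/gi=divista, cracri/pruju=sneha, cracri/smismu=pledre}


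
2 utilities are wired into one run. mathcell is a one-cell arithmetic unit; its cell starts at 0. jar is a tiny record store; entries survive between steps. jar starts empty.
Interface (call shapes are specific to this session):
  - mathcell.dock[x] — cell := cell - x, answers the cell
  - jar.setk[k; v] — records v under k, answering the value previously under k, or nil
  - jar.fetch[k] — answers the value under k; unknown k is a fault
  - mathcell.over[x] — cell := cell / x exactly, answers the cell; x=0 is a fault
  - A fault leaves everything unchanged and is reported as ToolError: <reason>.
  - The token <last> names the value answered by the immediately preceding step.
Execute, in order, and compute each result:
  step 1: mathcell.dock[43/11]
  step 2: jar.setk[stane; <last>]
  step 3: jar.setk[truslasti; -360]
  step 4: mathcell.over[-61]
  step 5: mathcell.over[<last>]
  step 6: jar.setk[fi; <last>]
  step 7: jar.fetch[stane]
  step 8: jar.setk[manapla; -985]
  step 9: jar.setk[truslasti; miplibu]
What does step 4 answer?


Answer: 43/671

Derivation:
==> mathcell.dock(x→43/11)
<== -43/11
==> jar.setk(k→stane, v→<last>)
<== nil
==> jar.setk(k→truslasti, v→-360)
<== nil
==> mathcell.over(x→-61)
<== 43/671
==> mathcell.over(x→<last>)
<== 1
==> jar.setk(k→fi, v→<last>)
<== nil
==> jar.fetch(k→stane)
<== -43/11
==> jar.setk(k→manapla, v→-985)
<== nil
==> jar.setk(k→truslasti, v→miplibu)
<== -360


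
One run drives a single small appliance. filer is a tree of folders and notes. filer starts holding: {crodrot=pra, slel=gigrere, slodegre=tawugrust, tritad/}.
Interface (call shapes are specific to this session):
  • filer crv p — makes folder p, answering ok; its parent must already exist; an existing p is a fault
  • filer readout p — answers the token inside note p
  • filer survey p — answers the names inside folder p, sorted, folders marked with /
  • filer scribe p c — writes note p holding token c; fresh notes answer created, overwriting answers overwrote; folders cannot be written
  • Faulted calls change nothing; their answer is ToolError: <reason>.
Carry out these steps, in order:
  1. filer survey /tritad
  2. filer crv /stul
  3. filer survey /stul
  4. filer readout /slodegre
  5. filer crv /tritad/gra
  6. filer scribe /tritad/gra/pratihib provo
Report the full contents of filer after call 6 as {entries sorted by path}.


Answer: {crodrot=pra, slel=gigrere, slodegre=tawugrust, stul/, tritad/, tritad/gra/, tritad/gra/pratihib=provo}

Derivation:
Using filer survey with p='/tritad': [].
Invoking filer crv with p='/stul', → ok.
Invoking filer survey with p='/stul', which returns [].
I use filer readout with p='/slodegre', → tawugrust.
I call filer crv with p='/tritad/gra', — result: ok.
Next I call filer scribe with p='/tritad/gra/pratihib', c='provo': created.


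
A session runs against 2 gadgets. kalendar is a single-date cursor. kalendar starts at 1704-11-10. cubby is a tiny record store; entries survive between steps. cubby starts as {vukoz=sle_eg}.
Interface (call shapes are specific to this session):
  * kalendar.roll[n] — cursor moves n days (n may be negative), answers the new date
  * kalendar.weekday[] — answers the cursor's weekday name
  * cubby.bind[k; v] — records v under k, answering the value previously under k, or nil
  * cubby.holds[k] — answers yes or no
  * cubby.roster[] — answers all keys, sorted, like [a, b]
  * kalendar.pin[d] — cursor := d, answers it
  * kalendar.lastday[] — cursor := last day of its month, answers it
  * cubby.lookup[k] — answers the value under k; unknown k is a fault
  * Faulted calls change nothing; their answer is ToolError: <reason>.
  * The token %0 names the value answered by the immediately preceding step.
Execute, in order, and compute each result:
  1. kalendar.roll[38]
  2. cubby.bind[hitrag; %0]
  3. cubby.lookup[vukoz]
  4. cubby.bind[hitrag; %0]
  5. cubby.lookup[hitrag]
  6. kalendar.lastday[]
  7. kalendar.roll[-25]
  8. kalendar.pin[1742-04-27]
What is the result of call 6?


Answer: 1704-12-31

Derivation:
Act: kalendar.roll[38]
Obs: 1704-12-18
Act: cubby.bind[hitrag; %0]
Obs: nil
Act: cubby.lookup[vukoz]
Obs: sle_eg
Act: cubby.bind[hitrag; %0]
Obs: 1704-12-18
Act: cubby.lookup[hitrag]
Obs: sle_eg
Act: kalendar.lastday[]
Obs: 1704-12-31
Act: kalendar.roll[-25]
Obs: 1704-12-06
Act: kalendar.pin[1742-04-27]
Obs: 1742-04-27


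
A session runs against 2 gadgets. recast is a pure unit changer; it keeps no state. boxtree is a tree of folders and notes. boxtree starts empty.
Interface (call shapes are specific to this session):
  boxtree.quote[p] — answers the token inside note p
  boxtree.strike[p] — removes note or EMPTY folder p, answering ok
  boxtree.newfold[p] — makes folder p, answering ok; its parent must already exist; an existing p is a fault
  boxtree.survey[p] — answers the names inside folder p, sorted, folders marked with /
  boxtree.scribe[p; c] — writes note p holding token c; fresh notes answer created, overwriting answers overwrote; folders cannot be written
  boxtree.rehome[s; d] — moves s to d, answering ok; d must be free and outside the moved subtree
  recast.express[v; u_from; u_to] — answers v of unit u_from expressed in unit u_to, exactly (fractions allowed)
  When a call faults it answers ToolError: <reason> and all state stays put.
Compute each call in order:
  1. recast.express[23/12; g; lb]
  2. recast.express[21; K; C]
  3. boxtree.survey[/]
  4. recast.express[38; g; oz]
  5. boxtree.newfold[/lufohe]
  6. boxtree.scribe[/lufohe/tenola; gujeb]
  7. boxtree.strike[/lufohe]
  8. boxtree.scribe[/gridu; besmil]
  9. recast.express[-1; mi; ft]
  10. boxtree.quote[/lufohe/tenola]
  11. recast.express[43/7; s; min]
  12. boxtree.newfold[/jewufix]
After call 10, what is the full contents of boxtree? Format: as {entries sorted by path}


Answer: {gridu=besmil, lufohe/, lufohe/tenola=gujeb}

Derivation:
> express v='23/12' u_from='g' u_to='lb'
= 575000/136077711
> express v='21' u_from='K' u_to='C'
= -5043/20
> survey p='/'
= []
> express v='38' u_from='g' u_to='oz'
= 60800000/45359237
> newfold p='/lufohe'
= ok
> scribe p='/lufohe/tenola' c='gujeb'
= created
> strike p='/lufohe'
= ToolError: not empty
> scribe p='/gridu' c='besmil'
= created
> express v='-1' u_from='mi' u_to='ft'
= -5280
> quote p='/lufohe/tenola'
= gujeb
> express v='43/7' u_from='s' u_to='min'
= 43/420
> newfold p='/jewufix'
= ok


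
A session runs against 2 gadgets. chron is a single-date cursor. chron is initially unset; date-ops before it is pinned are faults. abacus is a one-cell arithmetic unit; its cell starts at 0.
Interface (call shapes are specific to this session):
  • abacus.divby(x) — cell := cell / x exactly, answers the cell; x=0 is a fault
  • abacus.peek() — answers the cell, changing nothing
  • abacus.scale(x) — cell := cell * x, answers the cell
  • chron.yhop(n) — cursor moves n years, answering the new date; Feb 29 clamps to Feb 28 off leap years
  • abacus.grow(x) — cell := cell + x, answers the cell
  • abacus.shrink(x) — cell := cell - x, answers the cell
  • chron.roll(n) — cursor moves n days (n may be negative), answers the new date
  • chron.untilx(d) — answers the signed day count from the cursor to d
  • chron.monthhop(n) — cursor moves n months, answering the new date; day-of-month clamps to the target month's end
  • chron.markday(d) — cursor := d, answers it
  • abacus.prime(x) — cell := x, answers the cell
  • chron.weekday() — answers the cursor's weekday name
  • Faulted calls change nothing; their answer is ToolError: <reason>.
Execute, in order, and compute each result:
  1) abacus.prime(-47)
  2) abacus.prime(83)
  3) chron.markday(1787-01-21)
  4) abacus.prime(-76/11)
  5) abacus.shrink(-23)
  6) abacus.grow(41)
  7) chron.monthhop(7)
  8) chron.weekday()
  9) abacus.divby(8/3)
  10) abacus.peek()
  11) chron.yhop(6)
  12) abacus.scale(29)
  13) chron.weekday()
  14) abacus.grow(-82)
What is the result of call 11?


Answer: 1793-08-21

Derivation:
% abacus.prime x→-47
= -47
% abacus.prime x→83
= 83
% chron.markday d→1787-01-21
= 1787-01-21
% abacus.prime x→-76/11
= -76/11
% abacus.shrink x→-23
= 177/11
% abacus.grow x→41
= 628/11
% chron.monthhop n→7
= 1787-08-21
% chron.weekday
= Tuesday
% abacus.divby x→8/3
= 471/22
% abacus.peek
= 471/22
% chron.yhop n→6
= 1793-08-21
% abacus.scale x→29
= 13659/22
% chron.weekday
= Wednesday
% abacus.grow x→-82
= 11855/22


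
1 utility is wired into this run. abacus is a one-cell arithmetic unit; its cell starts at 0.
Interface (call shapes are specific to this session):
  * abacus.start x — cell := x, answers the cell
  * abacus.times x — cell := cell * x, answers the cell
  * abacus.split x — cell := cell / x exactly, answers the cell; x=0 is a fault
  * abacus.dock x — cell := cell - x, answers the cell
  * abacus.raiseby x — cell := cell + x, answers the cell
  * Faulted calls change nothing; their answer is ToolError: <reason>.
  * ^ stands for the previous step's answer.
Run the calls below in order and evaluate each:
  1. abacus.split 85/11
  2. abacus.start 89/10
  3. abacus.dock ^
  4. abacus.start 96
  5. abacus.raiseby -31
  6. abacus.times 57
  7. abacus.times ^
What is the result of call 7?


Answer: 13727025

Derivation:
Act: abacus.split[x=85/11]
Obs: 0
Act: abacus.start[x=89/10]
Obs: 89/10
Act: abacus.dock[x=^]
Obs: 0
Act: abacus.start[x=96]
Obs: 96
Act: abacus.raiseby[x=-31]
Obs: 65
Act: abacus.times[x=57]
Obs: 3705
Act: abacus.times[x=^]
Obs: 13727025


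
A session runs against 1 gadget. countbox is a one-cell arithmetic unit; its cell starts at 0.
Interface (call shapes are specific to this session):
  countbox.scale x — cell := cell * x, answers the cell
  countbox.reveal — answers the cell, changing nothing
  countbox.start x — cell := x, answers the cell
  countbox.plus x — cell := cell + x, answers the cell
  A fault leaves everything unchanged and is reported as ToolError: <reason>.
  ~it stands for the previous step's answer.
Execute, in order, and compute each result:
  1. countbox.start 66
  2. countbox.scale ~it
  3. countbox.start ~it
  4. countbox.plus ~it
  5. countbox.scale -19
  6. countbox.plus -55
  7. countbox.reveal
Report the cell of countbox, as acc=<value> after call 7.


Do: countbox.start[x→66]
See: 66
Do: countbox.scale[x→~it]
See: 4356
Do: countbox.start[x→~it]
See: 4356
Do: countbox.plus[x→~it]
See: 8712
Do: countbox.scale[x→-19]
See: -165528
Do: countbox.plus[x→-55]
See: -165583
Do: countbox.reveal[]
See: -165583

Answer: acc=-165583


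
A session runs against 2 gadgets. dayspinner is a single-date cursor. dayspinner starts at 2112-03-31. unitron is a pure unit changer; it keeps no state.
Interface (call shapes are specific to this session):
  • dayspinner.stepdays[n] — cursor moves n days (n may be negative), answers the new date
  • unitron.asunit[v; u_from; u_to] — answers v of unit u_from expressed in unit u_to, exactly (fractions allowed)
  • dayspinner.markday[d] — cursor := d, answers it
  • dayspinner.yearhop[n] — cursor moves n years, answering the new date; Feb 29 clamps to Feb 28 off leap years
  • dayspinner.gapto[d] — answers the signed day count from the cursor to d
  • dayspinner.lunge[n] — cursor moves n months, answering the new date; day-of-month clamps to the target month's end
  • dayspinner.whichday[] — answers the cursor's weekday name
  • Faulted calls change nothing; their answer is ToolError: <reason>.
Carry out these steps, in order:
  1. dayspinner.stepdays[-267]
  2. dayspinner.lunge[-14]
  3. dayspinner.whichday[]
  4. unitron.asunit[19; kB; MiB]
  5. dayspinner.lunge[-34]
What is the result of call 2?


Answer: 2110-05-08

Derivation:
I invoke dayspinner.stepdays passing n→-267, — result: 2111-07-08.
Invoking dayspinner.lunge passing n→-14: 2110-05-08.
I invoke dayspinner.whichday(), and observe Thursday.
Calling unitron.asunit passing v→19, u_from→kB, u_to→MiB, and see 2375/131072.
I run dayspinner.lunge passing n→-34: 2107-07-08.


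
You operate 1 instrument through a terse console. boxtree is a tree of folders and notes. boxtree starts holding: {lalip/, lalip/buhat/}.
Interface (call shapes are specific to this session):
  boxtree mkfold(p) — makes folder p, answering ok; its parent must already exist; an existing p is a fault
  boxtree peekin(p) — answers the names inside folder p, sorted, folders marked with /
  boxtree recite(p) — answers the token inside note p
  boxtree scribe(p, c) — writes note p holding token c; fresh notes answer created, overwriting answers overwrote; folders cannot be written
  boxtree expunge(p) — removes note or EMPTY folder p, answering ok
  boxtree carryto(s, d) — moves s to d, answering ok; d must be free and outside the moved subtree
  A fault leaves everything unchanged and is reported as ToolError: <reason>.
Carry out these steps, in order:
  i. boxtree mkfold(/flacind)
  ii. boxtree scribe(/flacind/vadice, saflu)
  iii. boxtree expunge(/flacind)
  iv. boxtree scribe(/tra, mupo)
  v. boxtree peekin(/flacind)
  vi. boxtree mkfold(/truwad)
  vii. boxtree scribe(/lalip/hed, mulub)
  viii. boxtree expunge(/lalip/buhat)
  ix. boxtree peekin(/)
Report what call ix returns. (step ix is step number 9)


Answer: [flacind/, lalip/, tra, truwad/]

Derivation:
! 1. boxtree mkfold(/flacind) : ok
! 2. boxtree scribe(/flacind/vadice, saflu) : created
! 3. boxtree expunge(/flacind) : ToolError: not empty
! 4. boxtree scribe(/tra, mupo) : created
! 5. boxtree peekin(/flacind) : [vadice]
! 6. boxtree mkfold(/truwad) : ok
! 7. boxtree scribe(/lalip/hed, mulub) : created
! 8. boxtree expunge(/lalip/buhat) : ok
! 9. boxtree peekin(/) : [flacind/, lalip/, tra, truwad/]


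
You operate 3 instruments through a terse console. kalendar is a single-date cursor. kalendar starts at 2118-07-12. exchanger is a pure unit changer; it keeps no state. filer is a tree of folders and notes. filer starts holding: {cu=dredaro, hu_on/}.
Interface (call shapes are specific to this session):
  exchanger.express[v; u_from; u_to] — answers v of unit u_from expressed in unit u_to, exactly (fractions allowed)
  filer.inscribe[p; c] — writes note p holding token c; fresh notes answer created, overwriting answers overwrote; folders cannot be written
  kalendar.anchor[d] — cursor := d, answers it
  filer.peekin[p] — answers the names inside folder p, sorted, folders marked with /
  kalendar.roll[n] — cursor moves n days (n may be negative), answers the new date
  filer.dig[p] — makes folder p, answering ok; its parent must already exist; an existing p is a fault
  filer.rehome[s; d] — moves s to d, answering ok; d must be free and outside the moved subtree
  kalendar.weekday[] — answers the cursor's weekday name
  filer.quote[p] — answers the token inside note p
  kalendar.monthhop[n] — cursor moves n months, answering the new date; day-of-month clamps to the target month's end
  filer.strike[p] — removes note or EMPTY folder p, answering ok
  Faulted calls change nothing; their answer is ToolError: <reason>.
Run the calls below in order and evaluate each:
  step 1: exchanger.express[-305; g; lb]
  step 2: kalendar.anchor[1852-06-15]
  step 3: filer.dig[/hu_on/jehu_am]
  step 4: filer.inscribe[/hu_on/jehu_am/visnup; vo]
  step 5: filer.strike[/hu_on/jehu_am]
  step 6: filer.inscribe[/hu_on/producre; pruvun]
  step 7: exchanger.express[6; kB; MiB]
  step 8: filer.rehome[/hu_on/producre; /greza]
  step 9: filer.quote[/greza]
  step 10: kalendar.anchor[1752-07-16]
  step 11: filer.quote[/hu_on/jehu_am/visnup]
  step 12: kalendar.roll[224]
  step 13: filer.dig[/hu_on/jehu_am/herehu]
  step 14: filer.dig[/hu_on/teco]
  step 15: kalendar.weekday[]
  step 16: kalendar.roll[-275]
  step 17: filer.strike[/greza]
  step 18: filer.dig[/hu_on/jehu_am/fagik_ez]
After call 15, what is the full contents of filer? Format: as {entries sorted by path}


~$ exchanger.express v: -305 u_from: g u_to: lb
  -30500000/45359237
~$ kalendar.anchor d: 1852-06-15
  1852-06-15
~$ filer.dig p: /hu_on/jehu_am
  ok
~$ filer.inscribe p: /hu_on/jehu_am/visnup c: vo
  created
~$ filer.strike p: /hu_on/jehu_am
  ToolError: not empty
~$ filer.inscribe p: /hu_on/producre c: pruvun
  created
~$ exchanger.express v: 6 u_from: kB u_to: MiB
  375/65536
~$ filer.rehome s: /hu_on/producre d: /greza
  ok
~$ filer.quote p: /greza
  pruvun
~$ kalendar.anchor d: 1752-07-16
  1752-07-16
~$ filer.quote p: /hu_on/jehu_am/visnup
  vo
~$ kalendar.roll n: 224
  1753-02-25
~$ filer.dig p: /hu_on/jehu_am/herehu
  ok
~$ filer.dig p: /hu_on/teco
  ok
~$ kalendar.weekday
  Sunday
~$ kalendar.roll n: -275
  1752-05-26
~$ filer.strike p: /greza
  ok
~$ filer.dig p: /hu_on/jehu_am/fagik_ez
  ok

Answer: {cu=dredaro, greza=pruvun, hu_on/, hu_on/jehu_am/, hu_on/jehu_am/herehu/, hu_on/jehu_am/visnup=vo, hu_on/teco/}


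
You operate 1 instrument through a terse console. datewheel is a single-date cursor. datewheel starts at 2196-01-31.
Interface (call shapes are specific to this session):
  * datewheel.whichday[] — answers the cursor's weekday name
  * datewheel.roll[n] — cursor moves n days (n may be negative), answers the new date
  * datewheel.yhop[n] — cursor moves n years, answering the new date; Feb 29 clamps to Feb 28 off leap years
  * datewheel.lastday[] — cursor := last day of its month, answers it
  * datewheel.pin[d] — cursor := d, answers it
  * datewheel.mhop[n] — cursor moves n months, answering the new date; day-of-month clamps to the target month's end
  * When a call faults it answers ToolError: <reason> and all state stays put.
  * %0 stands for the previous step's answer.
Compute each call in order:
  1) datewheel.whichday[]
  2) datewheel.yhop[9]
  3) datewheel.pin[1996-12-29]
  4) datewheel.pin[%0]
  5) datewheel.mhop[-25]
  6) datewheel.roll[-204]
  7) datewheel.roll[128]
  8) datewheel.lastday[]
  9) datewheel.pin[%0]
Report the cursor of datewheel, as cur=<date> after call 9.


Answer: cur=1994-09-30

Derivation:
> datewheel.whichday
:: Sunday
> datewheel.yhop 9
:: 2205-01-31
> datewheel.pin 1996-12-29
:: 1996-12-29
> datewheel.pin %0
:: 1996-12-29
> datewheel.mhop -25
:: 1994-11-29
> datewheel.roll -204
:: 1994-05-09
> datewheel.roll 128
:: 1994-09-14
> datewheel.lastday
:: 1994-09-30
> datewheel.pin %0
:: 1994-09-30


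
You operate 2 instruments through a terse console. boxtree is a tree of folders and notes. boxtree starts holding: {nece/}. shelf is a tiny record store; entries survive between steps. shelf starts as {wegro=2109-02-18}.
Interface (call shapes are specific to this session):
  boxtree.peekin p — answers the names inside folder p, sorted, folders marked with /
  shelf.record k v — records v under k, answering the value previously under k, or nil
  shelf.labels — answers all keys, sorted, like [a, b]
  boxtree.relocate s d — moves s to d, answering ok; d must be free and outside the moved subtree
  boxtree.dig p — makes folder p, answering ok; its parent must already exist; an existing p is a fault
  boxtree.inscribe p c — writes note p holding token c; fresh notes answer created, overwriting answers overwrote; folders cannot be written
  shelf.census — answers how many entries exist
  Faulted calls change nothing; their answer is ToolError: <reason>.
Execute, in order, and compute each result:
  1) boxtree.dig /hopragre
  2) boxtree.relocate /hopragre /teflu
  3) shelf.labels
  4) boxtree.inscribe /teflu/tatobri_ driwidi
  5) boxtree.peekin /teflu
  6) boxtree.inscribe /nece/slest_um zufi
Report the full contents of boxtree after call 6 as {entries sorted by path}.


Answer: {nece/, nece/slest_um=zufi, teflu/, teflu/tatobri_=driwidi}

Derivation:
! 1. dig(p→/hopragre) ~> ok
! 2. relocate(s→/hopragre, d→/teflu) ~> ok
! 3. labels() ~> [wegro]
! 4. inscribe(p→/teflu/tatobri_, c→driwidi) ~> created
! 5. peekin(p→/teflu) ~> [tatobri_]
! 6. inscribe(p→/nece/slest_um, c→zufi) ~> created


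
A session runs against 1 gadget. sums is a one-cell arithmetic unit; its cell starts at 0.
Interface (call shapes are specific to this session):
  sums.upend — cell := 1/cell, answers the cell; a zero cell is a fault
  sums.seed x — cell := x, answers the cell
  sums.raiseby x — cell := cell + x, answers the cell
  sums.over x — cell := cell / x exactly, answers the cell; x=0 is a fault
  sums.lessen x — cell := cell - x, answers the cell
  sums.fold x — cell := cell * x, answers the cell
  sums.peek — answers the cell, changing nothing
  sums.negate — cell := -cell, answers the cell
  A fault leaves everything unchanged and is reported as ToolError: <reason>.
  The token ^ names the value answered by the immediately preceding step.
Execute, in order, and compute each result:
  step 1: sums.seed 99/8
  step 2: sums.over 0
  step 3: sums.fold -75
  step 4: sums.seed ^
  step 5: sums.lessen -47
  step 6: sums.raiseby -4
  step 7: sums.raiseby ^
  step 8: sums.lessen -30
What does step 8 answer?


Answer: -6961/4

Derivation:
→ sums.seed(x: 99/8)
← 99/8
→ sums.over(x: 0)
← ToolError: division by zero
→ sums.fold(x: -75)
← -7425/8
→ sums.seed(x: ^)
← -7425/8
→ sums.lessen(x: -47)
← -7049/8
→ sums.raiseby(x: -4)
← -7081/8
→ sums.raiseby(x: ^)
← -7081/4
→ sums.lessen(x: -30)
← -6961/4


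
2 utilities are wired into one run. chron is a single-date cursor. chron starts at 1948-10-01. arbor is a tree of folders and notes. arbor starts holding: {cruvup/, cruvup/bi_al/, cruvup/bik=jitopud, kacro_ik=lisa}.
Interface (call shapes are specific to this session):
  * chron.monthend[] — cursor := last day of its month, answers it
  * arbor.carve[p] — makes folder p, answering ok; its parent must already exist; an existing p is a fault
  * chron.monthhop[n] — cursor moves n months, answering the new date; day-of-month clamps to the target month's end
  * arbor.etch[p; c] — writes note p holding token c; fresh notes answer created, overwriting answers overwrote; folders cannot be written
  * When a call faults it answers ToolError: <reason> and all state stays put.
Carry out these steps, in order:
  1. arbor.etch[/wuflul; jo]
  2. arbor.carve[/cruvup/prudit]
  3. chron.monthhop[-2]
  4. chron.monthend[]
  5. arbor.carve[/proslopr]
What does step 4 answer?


Then arbor.etch using p→/wuflul, c→jo, and get created.
Invoking arbor.carve using p→/cruvup/prudit, and observe ok.
I run chron.monthhop using n→-2, — result: 1948-08-01.
Next I call chron.monthend, → 1948-08-31.
Then arbor.carve using p→/proslopr, — result: ok.

Answer: 1948-08-31


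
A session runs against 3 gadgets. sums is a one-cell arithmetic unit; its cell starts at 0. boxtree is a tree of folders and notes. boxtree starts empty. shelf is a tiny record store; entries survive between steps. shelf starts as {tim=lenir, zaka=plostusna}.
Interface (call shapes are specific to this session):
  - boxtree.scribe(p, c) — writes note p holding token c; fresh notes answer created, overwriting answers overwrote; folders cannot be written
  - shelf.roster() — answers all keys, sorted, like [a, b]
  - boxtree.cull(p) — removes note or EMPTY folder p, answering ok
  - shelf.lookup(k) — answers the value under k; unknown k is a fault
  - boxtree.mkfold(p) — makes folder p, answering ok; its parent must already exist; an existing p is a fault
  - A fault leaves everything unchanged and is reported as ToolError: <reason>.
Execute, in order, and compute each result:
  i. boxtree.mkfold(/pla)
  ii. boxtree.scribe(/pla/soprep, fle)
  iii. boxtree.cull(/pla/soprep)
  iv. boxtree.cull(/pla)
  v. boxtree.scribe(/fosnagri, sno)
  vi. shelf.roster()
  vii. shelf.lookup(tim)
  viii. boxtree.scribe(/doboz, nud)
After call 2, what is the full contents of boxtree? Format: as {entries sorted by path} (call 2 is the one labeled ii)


>> boxtree.mkfold(p→/pla)
<< ok
>> boxtree.scribe(p→/pla/soprep, c→fle)
<< created
>> boxtree.cull(p→/pla/soprep)
<< ok
>> boxtree.cull(p→/pla)
<< ok
>> boxtree.scribe(p→/fosnagri, c→sno)
<< created
>> shelf.roster()
<< [tim, zaka]
>> shelf.lookup(k→tim)
<< lenir
>> boxtree.scribe(p→/doboz, c→nud)
<< created

Answer: {pla/, pla/soprep=fle}


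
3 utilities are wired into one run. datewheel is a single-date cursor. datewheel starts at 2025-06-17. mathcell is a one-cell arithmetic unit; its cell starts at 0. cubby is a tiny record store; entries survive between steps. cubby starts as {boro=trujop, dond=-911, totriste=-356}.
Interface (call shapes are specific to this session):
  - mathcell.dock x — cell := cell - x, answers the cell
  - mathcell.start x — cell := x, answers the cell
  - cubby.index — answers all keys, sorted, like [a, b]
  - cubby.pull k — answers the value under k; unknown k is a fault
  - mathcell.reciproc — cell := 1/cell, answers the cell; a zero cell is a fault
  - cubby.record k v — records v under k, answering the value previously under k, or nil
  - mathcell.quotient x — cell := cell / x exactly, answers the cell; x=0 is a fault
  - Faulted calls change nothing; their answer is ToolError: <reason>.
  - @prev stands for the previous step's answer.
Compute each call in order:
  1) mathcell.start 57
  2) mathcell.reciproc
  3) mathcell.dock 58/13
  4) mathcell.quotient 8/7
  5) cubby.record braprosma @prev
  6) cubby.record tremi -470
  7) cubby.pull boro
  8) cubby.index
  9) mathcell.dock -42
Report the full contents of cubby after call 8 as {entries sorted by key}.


→ mathcell.start(x→57)
← 57
→ mathcell.reciproc()
← 1/57
→ mathcell.dock(x→58/13)
← -3293/741
→ mathcell.quotient(x→8/7)
← -23051/5928
→ cubby.record(k→braprosma, v→@prev)
← nil
→ cubby.record(k→tremi, v→-470)
← nil
→ cubby.pull(k→boro)
← trujop
→ cubby.index()
← [boro, braprosma, dond, totriste, tremi]
→ mathcell.dock(x→-42)
← 225925/5928

Answer: {boro=trujop, braprosma=-23051/5928, dond=-911, totriste=-356, tremi=-470}


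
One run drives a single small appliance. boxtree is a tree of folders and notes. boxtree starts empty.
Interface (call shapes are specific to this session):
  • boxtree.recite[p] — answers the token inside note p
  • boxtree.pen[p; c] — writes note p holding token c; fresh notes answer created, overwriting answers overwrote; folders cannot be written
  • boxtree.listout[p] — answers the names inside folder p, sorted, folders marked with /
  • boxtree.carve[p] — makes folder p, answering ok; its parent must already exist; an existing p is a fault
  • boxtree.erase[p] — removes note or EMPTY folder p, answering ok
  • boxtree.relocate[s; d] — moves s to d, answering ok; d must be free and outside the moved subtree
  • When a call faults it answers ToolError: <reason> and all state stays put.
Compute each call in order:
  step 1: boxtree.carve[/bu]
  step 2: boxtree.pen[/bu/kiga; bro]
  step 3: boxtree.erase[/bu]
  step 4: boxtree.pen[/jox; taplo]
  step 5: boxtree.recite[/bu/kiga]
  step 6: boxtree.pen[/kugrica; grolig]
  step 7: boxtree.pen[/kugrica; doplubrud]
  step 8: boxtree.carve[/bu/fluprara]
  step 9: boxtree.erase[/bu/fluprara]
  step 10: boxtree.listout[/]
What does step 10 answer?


Answer: [bu/, jox, kugrica]

Derivation:
-- boxtree.carve(/bu) : ok
-- boxtree.pen(/bu/kiga, bro) : created
-- boxtree.erase(/bu) : ToolError: not empty
-- boxtree.pen(/jox, taplo) : created
-- boxtree.recite(/bu/kiga) : bro
-- boxtree.pen(/kugrica, grolig) : created
-- boxtree.pen(/kugrica, doplubrud) : overwrote
-- boxtree.carve(/bu/fluprara) : ok
-- boxtree.erase(/bu/fluprara) : ok
-- boxtree.listout(/) : [bu/, jox, kugrica]


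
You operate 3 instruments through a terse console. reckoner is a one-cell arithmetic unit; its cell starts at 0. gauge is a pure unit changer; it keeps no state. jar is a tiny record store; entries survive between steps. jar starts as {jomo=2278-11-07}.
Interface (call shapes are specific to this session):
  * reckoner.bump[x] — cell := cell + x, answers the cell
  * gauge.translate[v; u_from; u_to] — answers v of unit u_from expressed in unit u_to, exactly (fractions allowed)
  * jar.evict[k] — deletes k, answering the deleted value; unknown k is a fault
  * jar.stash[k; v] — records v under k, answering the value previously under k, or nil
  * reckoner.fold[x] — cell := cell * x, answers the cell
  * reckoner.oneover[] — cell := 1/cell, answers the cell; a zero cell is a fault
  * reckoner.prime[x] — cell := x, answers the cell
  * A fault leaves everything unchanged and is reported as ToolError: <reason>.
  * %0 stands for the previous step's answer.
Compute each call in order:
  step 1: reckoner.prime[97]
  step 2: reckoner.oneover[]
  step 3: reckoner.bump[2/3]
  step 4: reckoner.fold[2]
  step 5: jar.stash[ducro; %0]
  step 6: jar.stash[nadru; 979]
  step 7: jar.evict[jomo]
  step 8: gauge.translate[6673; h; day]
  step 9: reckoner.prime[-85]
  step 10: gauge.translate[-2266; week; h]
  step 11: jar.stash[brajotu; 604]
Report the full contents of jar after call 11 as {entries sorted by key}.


Answer: {brajotu=604, ducro=394/291, nadru=979}

Derivation:
Do: reckoner.prime[x: 97]
See: 97
Do: reckoner.oneover[]
See: 1/97
Do: reckoner.bump[x: 2/3]
See: 197/291
Do: reckoner.fold[x: 2]
See: 394/291
Do: jar.stash[k: ducro; v: %0]
See: nil
Do: jar.stash[k: nadru; v: 979]
See: nil
Do: jar.evict[k: jomo]
See: 2278-11-07
Do: gauge.translate[v: 6673; u_from: h; u_to: day]
See: 6673/24
Do: reckoner.prime[x: -85]
See: -85
Do: gauge.translate[v: -2266; u_from: week; u_to: h]
See: -380688
Do: jar.stash[k: brajotu; v: 604]
See: nil


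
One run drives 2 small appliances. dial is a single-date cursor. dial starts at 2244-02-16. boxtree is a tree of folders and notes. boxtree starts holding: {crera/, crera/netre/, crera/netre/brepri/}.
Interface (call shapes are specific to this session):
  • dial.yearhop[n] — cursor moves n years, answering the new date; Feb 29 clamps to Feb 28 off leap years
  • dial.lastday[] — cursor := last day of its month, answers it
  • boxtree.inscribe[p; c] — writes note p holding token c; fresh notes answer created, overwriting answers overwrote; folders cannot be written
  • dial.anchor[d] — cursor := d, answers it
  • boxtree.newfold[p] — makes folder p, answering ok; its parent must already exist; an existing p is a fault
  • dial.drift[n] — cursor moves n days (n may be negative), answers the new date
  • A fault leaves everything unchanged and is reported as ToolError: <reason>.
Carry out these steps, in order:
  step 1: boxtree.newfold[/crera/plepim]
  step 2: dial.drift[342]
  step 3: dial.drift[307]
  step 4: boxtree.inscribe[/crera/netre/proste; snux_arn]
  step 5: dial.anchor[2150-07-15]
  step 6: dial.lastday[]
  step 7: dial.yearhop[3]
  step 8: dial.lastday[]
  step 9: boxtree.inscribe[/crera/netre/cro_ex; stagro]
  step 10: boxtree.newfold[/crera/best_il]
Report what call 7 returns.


Answer: 2153-07-31

Derivation:
Act: boxtree.newfold[p='/crera/plepim']
Obs: ok
Act: dial.drift[n='342']
Obs: 2245-01-23
Act: dial.drift[n='307']
Obs: 2245-11-26
Act: boxtree.inscribe[p='/crera/netre/proste'; c='snux_arn']
Obs: created
Act: dial.anchor[d='2150-07-15']
Obs: 2150-07-15
Act: dial.lastday[]
Obs: 2150-07-31
Act: dial.yearhop[n='3']
Obs: 2153-07-31
Act: dial.lastday[]
Obs: 2153-07-31
Act: boxtree.inscribe[p='/crera/netre/cro_ex'; c='stagro']
Obs: created
Act: boxtree.newfold[p='/crera/best_il']
Obs: ok


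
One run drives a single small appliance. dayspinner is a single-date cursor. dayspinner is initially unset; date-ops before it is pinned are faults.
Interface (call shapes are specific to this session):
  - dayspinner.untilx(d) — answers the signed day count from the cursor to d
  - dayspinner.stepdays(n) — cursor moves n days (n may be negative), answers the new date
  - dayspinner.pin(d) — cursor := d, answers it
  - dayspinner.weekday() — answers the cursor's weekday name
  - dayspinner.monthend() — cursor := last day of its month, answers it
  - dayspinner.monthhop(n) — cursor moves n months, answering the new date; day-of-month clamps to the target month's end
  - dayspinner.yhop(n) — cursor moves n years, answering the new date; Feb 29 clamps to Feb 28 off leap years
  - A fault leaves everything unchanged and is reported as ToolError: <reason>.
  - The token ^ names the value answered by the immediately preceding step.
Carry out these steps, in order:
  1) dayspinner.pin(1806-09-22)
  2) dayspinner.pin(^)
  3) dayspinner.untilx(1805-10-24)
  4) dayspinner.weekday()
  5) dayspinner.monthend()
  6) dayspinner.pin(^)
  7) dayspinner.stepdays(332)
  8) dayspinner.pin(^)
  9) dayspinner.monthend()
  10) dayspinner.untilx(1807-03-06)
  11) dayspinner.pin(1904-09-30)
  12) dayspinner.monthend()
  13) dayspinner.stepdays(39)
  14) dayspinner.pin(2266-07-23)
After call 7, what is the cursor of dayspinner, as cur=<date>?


Using dayspinner.pin with d=1806-09-22, and see 1806-09-22.
I use dayspinner.pin with d=^, yielding 1806-09-22.
Then dayspinner.untilx with d=1805-10-24, — result: -333.
I invoke dayspinner.weekday(), which returns Monday.
Invoking dayspinner.monthend, giving 1806-09-30.
Then dayspinner.pin with d=^, and get 1806-09-30.
Next I call dayspinner.stepdays with n=332, — result: 1807-08-28.
I use dayspinner.pin with d=^, and observe 1807-08-28.
Calling dayspinner.monthend(), — result: 1807-08-31.
I invoke dayspinner.untilx with d=1807-03-06, and get -178.
Invoking dayspinner.pin with d=1904-09-30, which returns 1904-09-30.
I call dayspinner.monthend(), giving 1904-09-30.
Using dayspinner.stepdays with n=39, → 1904-11-08.
I invoke dayspinner.pin with d=2266-07-23, and see 2266-07-23.

Answer: cur=1807-08-28


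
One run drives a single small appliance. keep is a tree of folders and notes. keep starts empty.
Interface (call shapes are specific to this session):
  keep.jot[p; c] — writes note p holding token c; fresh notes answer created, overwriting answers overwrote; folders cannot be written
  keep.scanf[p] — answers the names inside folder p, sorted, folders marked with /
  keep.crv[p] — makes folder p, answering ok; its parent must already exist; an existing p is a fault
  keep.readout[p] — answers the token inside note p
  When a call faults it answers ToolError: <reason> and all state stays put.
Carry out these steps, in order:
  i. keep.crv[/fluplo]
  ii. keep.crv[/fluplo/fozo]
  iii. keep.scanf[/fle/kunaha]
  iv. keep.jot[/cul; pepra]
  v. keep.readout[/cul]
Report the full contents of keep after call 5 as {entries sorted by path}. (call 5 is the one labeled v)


Answer: {cul=pepra, fluplo/, fluplo/fozo/}

Derivation:
CALL crv[p=/fluplo]
RET  ok
CALL crv[p=/fluplo/fozo]
RET  ok
CALL scanf[p=/fle/kunaha]
RET  ToolError: not found
CALL jot[p=/cul; c=pepra]
RET  created
CALL readout[p=/cul]
RET  pepra


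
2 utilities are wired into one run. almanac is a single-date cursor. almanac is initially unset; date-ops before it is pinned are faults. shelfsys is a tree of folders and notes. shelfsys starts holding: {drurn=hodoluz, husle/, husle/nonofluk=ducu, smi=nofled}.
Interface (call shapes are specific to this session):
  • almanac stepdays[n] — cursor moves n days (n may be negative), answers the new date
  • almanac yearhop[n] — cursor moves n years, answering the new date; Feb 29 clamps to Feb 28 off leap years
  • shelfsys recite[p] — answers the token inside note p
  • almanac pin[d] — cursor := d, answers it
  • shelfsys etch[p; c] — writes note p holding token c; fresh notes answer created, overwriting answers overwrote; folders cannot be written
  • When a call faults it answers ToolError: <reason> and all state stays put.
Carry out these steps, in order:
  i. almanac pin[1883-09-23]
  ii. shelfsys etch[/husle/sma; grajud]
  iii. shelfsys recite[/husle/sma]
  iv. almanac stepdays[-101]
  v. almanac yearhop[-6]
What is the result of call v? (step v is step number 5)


Answer: 1877-06-14

Derivation:
I run almanac pin using d→1883-09-23, yielding 1883-09-23.
I use shelfsys etch using p→/husle/sma, c→grajud, giving created.
Invoking shelfsys recite using p→/husle/sma, and see grajud.
Invoking almanac stepdays using n→-101, — result: 1883-06-14.
Next I call almanac yearhop using n→-6, → 1877-06-14.


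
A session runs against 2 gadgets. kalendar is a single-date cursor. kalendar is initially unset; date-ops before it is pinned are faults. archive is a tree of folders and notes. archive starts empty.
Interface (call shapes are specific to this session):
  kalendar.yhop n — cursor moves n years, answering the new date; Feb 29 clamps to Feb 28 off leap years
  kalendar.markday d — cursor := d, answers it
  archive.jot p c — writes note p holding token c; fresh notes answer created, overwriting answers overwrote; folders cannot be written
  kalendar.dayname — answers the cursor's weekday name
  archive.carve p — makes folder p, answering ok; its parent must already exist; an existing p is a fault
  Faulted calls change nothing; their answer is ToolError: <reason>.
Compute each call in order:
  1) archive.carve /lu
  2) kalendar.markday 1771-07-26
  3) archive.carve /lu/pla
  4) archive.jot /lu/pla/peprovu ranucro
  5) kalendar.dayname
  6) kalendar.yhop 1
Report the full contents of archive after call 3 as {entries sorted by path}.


Answer: {lu/, lu/pla/}

Derivation:
Step: carve[p→/lu]
Result: ok
Step: markday[d→1771-07-26]
Result: 1771-07-26
Step: carve[p→/lu/pla]
Result: ok
Step: jot[p→/lu/pla/peprovu; c→ranucro]
Result: created
Step: dayname[]
Result: Friday
Step: yhop[n→1]
Result: 1772-07-26


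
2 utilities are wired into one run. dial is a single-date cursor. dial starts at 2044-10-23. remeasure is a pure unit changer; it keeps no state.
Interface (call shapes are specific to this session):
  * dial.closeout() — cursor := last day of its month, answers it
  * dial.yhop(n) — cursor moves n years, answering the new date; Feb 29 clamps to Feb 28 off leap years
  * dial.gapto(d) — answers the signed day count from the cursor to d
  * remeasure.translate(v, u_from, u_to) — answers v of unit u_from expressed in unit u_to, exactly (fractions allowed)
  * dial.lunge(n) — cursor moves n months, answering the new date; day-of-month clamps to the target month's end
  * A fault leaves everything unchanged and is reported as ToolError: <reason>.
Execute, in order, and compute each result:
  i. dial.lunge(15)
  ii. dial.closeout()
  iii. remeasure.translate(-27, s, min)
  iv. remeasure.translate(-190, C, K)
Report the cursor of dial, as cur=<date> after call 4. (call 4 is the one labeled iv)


·→ lunge(15)
·← 2046-01-23
·→ closeout()
·← 2046-01-31
·→ translate(-27, s, min)
·← -9/20
·→ translate(-190, C, K)
·← 1663/20

Answer: cur=2046-01-31
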